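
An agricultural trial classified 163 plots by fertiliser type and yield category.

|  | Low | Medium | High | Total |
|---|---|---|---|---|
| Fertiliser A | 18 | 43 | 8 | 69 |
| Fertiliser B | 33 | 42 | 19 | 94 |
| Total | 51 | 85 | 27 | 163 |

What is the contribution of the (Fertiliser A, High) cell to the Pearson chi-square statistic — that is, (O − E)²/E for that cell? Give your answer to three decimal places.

Row total (Fertiliser A) = 69; column total (High) = 27; N = 163.
Expected count E = 69 × 27 / 163 = 11.4294.
Contribution = (O − E)²/E = (8 − 11.4294)² / 11.4294 = 1.029.

1.029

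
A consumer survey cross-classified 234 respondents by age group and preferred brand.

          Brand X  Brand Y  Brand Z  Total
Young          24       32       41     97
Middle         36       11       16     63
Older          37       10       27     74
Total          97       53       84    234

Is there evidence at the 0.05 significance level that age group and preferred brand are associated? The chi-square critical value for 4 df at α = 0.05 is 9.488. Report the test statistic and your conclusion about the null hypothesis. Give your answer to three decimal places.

Grand total N = 234.
Expected counts (row total × column total / N):
  Young, Brand X: 97×97/234 = 40.2094
  Young, Brand Y: 97×53/234 = 21.9701
  Young, Brand Z: 97×84/234 = 34.8205
  Middle, Brand X: 63×97/234 = 26.1154
  Middle, Brand Y: 63×53/234 = 14.2692
  Middle, Brand Z: 63×84/234 = 22.6154
  Older, Brand X: 74×97/234 = 30.6752
  Older, Brand Y: 74×53/234 = 16.7607
  Older, Brand Z: 74×84/234 = 26.5641
Contributions (O − E)²/E:
  (24 − 40.2094)²/40.2094 = 6.5344
  (32 − 21.9701)²/21.9701 = 4.5789
  (41 − 34.8205)²/34.8205 = 1.0967
  (36 − 26.1154)²/26.1154 = 3.7413
  (11 − 14.2692)²/14.2692 = 0.7490
  (16 − 22.6154)²/22.6154 = 1.9351
  (37 − 30.6752)²/30.6752 = 1.3041
  (10 − 16.7607)²/16.7607 = 2.7270
  (27 − 26.5641)²/26.5641 = 0.0072
χ² = 6.5344 + 4.5789 + 1.0967 + 3.7413 + 0.7490 + 1.9351 + 1.3041 + 2.7270 + 0.0072 = 22.674
df = (3−1)(3−1) = 4. Since 22.674 > 9.488, reject the null hypothesis of independence at α = 0.05.

22.674; reject H₀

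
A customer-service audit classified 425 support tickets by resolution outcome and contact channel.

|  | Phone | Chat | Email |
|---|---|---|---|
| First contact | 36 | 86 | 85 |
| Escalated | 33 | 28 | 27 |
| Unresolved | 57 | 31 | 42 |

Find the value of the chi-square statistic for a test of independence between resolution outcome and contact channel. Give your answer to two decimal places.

Row totals: 207, 88, 130. Column totals: 126, 145, 154. Grand total N = 425.
Expected counts (row total × column total / N):
  First contact, Phone: 207×126/425 = 61.369
  First contact, Chat: 207×145/425 = 70.624
  First contact, Email: 207×154/425 = 75.007
  Escalated, Phone: 88×126/425 = 26.089
  Escalated, Chat: 88×145/425 = 30.024
  Escalated, Email: 88×154/425 = 31.887
  Unresolved, Phone: 130×126/425 = 38.541
  Unresolved, Chat: 130×145/425 = 44.353
  Unresolved, Email: 130×154/425 = 47.106
Contributions (O − E)²/E:
  (36 − 61.369)²/61.369 = 10.4872
  (86 − 70.624)²/70.624 = 3.3476
  (85 − 75.007)²/75.007 = 1.3313
  (33 − 26.089)²/26.089 = 1.8307
  (28 − 30.024)²/30.024 = 0.1364
  (27 − 31.887)²/31.887 = 0.7490
  (57 − 38.541)²/38.541 = 8.8408
  (31 − 44.353)²/44.353 = 4.0201
  (42 − 47.106)²/47.106 = 0.5535
χ² = 10.4872 + 3.3476 + 1.3313 + 1.8307 + 0.1364 + 0.7490 + 8.8408 + 4.0201 + 0.5535 = 31.30

31.30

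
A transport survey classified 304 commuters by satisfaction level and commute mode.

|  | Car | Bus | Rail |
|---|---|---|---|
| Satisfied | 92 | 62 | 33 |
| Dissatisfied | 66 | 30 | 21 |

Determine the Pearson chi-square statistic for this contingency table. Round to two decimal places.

2.07

Row totals: 187, 117. Column totals: 158, 92, 54. Grand total N = 304.
Expected counts (row total × column total / N):
  Satisfied, Car: 187×158/304 = 97.191
  Satisfied, Bus: 187×92/304 = 56.592
  Satisfied, Rail: 187×54/304 = 33.217
  Dissatisfied, Car: 117×158/304 = 60.809
  Dissatisfied, Bus: 117×92/304 = 35.408
  Dissatisfied, Rail: 117×54/304 = 20.783
Contributions (O − E)²/E:
  (92 − 97.191)²/97.191 = 0.2773
  (62 − 56.592)²/56.592 = 0.5168
  (33 − 33.217)²/33.217 = 0.0014
  (66 − 60.809)²/60.809 = 0.4431
  (30 − 35.408)²/35.408 = 0.8260
  (21 − 20.783)²/20.783 = 0.0023
χ² = 0.2773 + 0.5168 + 0.0014 + 0.4431 + 0.8260 + 0.0023 = 2.07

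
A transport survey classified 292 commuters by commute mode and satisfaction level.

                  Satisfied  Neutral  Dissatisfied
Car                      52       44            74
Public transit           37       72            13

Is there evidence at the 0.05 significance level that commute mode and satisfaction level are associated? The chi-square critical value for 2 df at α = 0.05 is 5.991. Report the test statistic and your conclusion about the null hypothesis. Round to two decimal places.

Row totals: 170, 122. Column totals: 89, 116, 87. Grand total N = 292.
Expected counts (row total × column total / N):
  Car, Satisfied: 170×89/292 = 51.815
  Car, Neutral: 170×116/292 = 67.534
  Car, Dissatisfied: 170×87/292 = 50.651
  Public transit, Satisfied: 122×89/292 = 37.185
  Public transit, Neutral: 122×116/292 = 48.466
  Public transit, Dissatisfied: 122×87/292 = 36.349
Contributions (O − E)²/E:
  (52 − 51.815)²/51.815 = 0.0007
  (44 − 67.534)²/67.534 = 8.2010
  (74 − 50.651)²/50.651 = 10.7634
  (37 − 37.185)²/37.185 = 0.0009
  (72 − 48.466)²/48.466 = 11.4276
  (13 − 36.349)²/36.349 = 14.9984
χ² = 0.0007 + 8.2010 + 10.7634 + 0.0009 + 11.4276 + 14.9984 = 45.39
df = (2−1)(3−1) = 2. Since 45.39 > 5.991, reject the null hypothesis of independence at α = 0.05.

45.39; reject H₀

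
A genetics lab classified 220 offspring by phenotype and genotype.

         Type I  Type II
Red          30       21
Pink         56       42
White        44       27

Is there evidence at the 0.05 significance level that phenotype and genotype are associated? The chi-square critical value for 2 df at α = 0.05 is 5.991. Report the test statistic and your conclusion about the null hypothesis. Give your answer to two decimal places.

0.40; fail to reject H₀

Row totals: 51, 98, 71. Column totals: 130, 90. Grand total N = 220.
Expected counts (row total × column total / N):
  Red, Type I: 51×130/220 = 30.136
  Red, Type II: 51×90/220 = 20.864
  Pink, Type I: 98×130/220 = 57.909
  Pink, Type II: 98×90/220 = 40.091
  White, Type I: 71×130/220 = 41.955
  White, Type II: 71×90/220 = 29.045
Contributions (O − E)²/E:
  (30 − 30.136)²/30.136 = 0.0006
  (21 − 20.864)²/20.864 = 0.0009
  (56 − 57.909)²/57.909 = 0.0629
  (42 − 40.091)²/40.091 = 0.0909
  (44 − 41.955)²/41.955 = 0.0997
  (27 − 29.045)²/29.045 = 0.1440
χ² = 0.0006 + 0.0009 + 0.0629 + 0.0909 + 0.0997 + 0.1440 = 0.40
df = (3−1)(2−1) = 2. Since 0.40 < 5.991, fail to reject the null hypothesis of independence at α = 0.05.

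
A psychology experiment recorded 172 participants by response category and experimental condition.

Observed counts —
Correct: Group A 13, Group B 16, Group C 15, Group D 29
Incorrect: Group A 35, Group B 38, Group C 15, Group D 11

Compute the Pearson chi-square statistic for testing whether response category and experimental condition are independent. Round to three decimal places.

Row totals: 73, 99. Column totals: 48, 54, 30, 40. Grand total N = 172.
Expected counts (row total × column total / N):
  Correct, Group A: 73×48/172 = 20.3721
  Correct, Group B: 73×54/172 = 22.9186
  Correct, Group C: 73×30/172 = 12.7326
  Correct, Group D: 73×40/172 = 16.9767
  Incorrect, Group A: 99×48/172 = 27.6279
  Incorrect, Group B: 99×54/172 = 31.0814
  Incorrect, Group C: 99×30/172 = 17.2674
  Incorrect, Group D: 99×40/172 = 23.0233
Contributions (O − E)²/E:
  (13 − 20.3721)²/20.3721 = 2.6678
  (16 − 22.9186)²/22.9186 = 2.0886
  (15 − 12.7326)²/12.7326 = 0.4038
  (29 − 16.9767)²/16.9767 = 8.5152
  (35 − 27.6279)²/27.6279 = 1.9671
  (38 − 31.0814)²/31.0814 = 1.5401
  (15 − 17.2674)²/17.2674 = 0.2977
  (11 − 23.0233)²/23.0233 = 6.2788
χ² = 2.6678 + 2.0886 + 0.4038 + 8.5152 + 1.9671 + 1.5401 + 0.2977 + 6.2788 = 23.759

23.759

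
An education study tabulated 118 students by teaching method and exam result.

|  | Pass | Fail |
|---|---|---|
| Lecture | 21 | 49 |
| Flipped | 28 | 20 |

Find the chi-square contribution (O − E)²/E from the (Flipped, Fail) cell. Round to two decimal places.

2.32

Row total (Flipped) = 48; column total (Fail) = 69; N = 118.
Expected count E = 48 × 69 / 118 = 28.068.
Contribution = (O − E)²/E = (20 − 28.068)² / 28.068 = 2.32.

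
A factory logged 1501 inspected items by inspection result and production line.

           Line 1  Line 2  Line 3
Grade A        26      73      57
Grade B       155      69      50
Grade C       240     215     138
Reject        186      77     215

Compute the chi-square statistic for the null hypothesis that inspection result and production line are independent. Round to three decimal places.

Row totals: 156, 274, 593, 478. Column totals: 607, 434, 460. Grand total N = 1501.
Expected counts (row total × column total / N):
  Grade A, Line 1: 156×607/1501 = 63.0859
  Grade A, Line 2: 156×434/1501 = 45.1059
  Grade A, Line 3: 156×460/1501 = 47.8081
  Grade B, Line 1: 274×607/1501 = 110.8048
  Grade B, Line 2: 274×434/1501 = 79.2245
  Grade B, Line 3: 274×460/1501 = 83.9707
  Grade C, Line 1: 593×607/1501 = 239.8075
  Grade C, Line 2: 593×434/1501 = 171.4604
  Grade C, Line 3: 593×460/1501 = 181.7322
  Reject, Line 1: 478×607/1501 = 193.3018
  Reject, Line 2: 478×434/1501 = 138.2092
  Reject, Line 3: 478×460/1501 = 146.4890
Contributions (O − E)²/E:
  (26 − 63.0859)²/63.0859 = 21.8014
  (73 − 45.1059)²/45.1059 = 17.2501
  (57 − 47.8081)²/47.8081 = 1.7673
  (155 − 110.8048)²/110.8048 = 17.6275
  (69 − 79.2245)²/79.2245 = 1.3195
  (50 − 83.9707)²/83.9707 = 13.7430
  (240 − 239.8075)²/239.8075 = 0.0002
  (215 − 171.4604)²/171.4604 = 11.0562
  (138 − 181.7322)²/181.7322 = 10.5238
  (186 − 193.3018)²/193.3018 = 0.2758
  (77 − 138.2092)²/138.2092 = 27.1079
  (215 − 146.4890)²/146.4890 = 32.0417
χ² = 21.8014 + 17.2501 + 1.7673 + 17.6275 + 1.3195 + 13.7430 + 0.0002 + 11.0562 + 10.5238 + 0.2758 + 27.1079 + 32.0417 = 154.514

154.514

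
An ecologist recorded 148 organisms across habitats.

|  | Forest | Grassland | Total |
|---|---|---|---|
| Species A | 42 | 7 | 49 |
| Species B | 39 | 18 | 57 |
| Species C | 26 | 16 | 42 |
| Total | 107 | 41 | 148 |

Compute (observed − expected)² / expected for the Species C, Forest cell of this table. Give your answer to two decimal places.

0.63

Row total (Species C) = 42; column total (Forest) = 107; N = 148.
Expected count E = 42 × 107 / 148 = 30.365.
Contribution = (O − E)²/E = (26 − 30.365)² / 30.365 = 0.63.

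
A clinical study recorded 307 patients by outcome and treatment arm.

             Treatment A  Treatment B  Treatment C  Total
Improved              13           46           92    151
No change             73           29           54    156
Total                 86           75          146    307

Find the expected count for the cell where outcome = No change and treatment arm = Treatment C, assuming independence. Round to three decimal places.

Row total (No change) = 156; column total (Treatment C) = 146; grand total N = 307.
Expected count = (row total × column total) / N = 156 × 146 / 307 = 74.189.

74.189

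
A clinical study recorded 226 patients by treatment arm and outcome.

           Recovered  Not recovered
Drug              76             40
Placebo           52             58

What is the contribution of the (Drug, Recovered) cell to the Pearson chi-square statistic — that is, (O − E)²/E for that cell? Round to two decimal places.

1.62

Row total (Drug) = 116; column total (Recovered) = 128; N = 226.
Expected count E = 116 × 128 / 226 = 65.699.
Contribution = (O − E)²/E = (76 − 65.699)² / 65.699 = 1.62.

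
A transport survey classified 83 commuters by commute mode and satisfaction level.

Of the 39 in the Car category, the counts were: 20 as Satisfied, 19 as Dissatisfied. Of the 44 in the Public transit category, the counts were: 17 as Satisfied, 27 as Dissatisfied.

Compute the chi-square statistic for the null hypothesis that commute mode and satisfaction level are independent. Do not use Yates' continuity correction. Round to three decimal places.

1.338

Row totals: 39, 44. Column totals: 37, 46. Grand total N = 83.
Expected counts (row total × column total / N):
  Car, Satisfied: 39×37/83 = 17.3855
  Car, Dissatisfied: 39×46/83 = 21.6145
  Public transit, Satisfied: 44×37/83 = 19.6145
  Public transit, Dissatisfied: 44×46/83 = 24.3855
Contributions (O − E)²/E:
  (20 − 17.3855)²/17.3855 = 0.3932
  (19 − 21.6145)²/21.6145 = 0.3163
  (17 − 19.6145)²/19.6145 = 0.3485
  (27 − 24.3855)²/24.3855 = 0.2803
χ² = 0.3932 + 0.3163 + 0.3485 + 0.2803 = 1.338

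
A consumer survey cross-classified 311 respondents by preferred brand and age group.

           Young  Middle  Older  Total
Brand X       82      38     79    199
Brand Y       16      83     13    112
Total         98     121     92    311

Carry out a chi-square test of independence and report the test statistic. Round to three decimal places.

Grand total N = 311.
Expected counts (row total × column total / N):
  Brand X, Young: 199×98/311 = 62.7074
  Brand X, Middle: 199×121/311 = 77.4244
  Brand X, Older: 199×92/311 = 58.8682
  Brand Y, Young: 112×98/311 = 35.2926
  Brand Y, Middle: 112×121/311 = 43.5756
  Brand Y, Older: 112×92/311 = 33.1318
Contributions (O − E)²/E:
  (82 − 62.7074)²/62.7074 = 5.9356
  (38 − 77.4244)²/77.4244 = 20.0749
  (79 − 58.8682)²/58.8682 = 6.8847
  (16 − 35.2926)²/35.2926 = 10.5462
  (83 − 43.5756)²/43.5756 = 35.6687
  (13 − 33.1318)²/33.1318 = 12.2326
χ² = 5.9356 + 20.0749 + 6.8847 + 10.5462 + 35.6687 + 12.2326 = 91.343

91.343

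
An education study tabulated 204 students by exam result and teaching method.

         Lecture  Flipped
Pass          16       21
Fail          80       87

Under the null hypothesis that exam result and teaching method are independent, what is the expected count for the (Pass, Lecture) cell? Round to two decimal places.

17.41

Row total (Pass) = 37; column total (Lecture) = 96; grand total N = 204.
Expected count = (row total × column total) / N = 37 × 96 / 204 = 17.41.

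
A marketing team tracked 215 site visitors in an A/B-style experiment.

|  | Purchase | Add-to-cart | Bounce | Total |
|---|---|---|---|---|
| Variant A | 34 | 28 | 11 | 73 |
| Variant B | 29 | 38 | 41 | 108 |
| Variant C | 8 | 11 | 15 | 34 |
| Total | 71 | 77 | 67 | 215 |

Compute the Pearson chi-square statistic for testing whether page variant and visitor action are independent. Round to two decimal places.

15.99

Grand total N = 215.
Expected counts (row total × column total / N):
  Variant A, Purchase: 73×71/215 = 24.107
  Variant A, Add-to-cart: 73×77/215 = 26.144
  Variant A, Bounce: 73×67/215 = 22.749
  Variant B, Purchase: 108×71/215 = 35.665
  Variant B, Add-to-cart: 108×77/215 = 38.679
  Variant B, Bounce: 108×67/215 = 33.656
  Variant C, Purchase: 34×71/215 = 11.228
  Variant C, Add-to-cart: 34×77/215 = 12.177
  Variant C, Bounce: 34×67/215 = 10.595
Contributions (O − E)²/E:
  (34 − 24.107)²/24.107 = 4.0599
  (28 − 26.144)²/26.144 = 0.1318
  (11 − 22.749)²/22.749 = 6.0679
  (29 − 35.665)²/35.665 = 1.2455
  (38 − 38.679)²/38.679 = 0.0119
  (41 − 33.656)²/33.656 = 1.6025
  (8 − 11.228)²/11.228 = 0.9280
  (11 − 12.177)²/12.177 = 0.1138
  (15 − 10.595)²/10.595 = 1.8314
χ² = 4.0599 + 0.1318 + 6.0679 + 1.2455 + 0.0119 + 1.6025 + 0.9280 + 0.1138 + 1.8314 = 15.99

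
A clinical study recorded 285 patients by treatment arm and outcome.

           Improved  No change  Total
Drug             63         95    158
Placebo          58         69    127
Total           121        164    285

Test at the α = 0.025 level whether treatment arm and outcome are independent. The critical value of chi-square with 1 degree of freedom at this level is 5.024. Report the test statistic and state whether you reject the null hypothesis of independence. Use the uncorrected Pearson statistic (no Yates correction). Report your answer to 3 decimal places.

0.968; fail to reject H₀

Grand total N = 285.
Expected counts (row total × column total / N):
  Drug, Improved: 158×121/285 = 67.0807
  Drug, No change: 158×164/285 = 90.9193
  Placebo, Improved: 127×121/285 = 53.9193
  Placebo, No change: 127×164/285 = 73.0807
Contributions (O − E)²/E:
  (63 − 67.0807)²/67.0807 = 0.2482
  (95 − 90.9193)²/90.9193 = 0.1832
  (58 − 53.9193)²/53.9193 = 0.3088
  (69 − 73.0807)²/73.0807 = 0.2279
χ² = 0.2482 + 0.1832 + 0.3088 + 0.2279 = 0.968
df = (2−1)(2−1) = 1. Since 0.968 < 5.024, fail to reject the null hypothesis of independence at α = 0.025.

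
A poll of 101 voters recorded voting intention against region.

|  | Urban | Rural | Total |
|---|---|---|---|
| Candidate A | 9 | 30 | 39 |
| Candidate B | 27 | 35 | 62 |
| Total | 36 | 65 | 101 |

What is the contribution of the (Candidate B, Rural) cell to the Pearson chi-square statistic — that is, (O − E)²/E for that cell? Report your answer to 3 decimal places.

Row total (Candidate B) = 62; column total (Rural) = 65; N = 101.
Expected count E = 62 × 65 / 101 = 39.9010.
Contribution = (O − E)²/E = (35 − 39.9010)² / 39.9010 = 0.602.

0.602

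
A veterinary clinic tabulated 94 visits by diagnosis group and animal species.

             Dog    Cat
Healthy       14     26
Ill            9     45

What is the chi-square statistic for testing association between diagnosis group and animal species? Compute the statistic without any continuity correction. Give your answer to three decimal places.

4.179

Row totals: 40, 54. Column totals: 23, 71. Grand total N = 94.
Expected counts (row total × column total / N):
  Healthy, Dog: 40×23/94 = 9.7872
  Healthy, Cat: 40×71/94 = 30.2128
  Ill, Dog: 54×23/94 = 13.2128
  Ill, Cat: 54×71/94 = 40.7872
Contributions (O − E)²/E:
  (14 − 9.7872)²/9.7872 = 1.8134
  (26 − 30.2128)²/30.2128 = 0.5874
  (9 − 13.2128)²/13.2128 = 1.3432
  (45 − 40.7872)²/40.7872 = 0.4351
χ² = 1.8134 + 0.5874 + 1.3432 + 0.4351 = 4.179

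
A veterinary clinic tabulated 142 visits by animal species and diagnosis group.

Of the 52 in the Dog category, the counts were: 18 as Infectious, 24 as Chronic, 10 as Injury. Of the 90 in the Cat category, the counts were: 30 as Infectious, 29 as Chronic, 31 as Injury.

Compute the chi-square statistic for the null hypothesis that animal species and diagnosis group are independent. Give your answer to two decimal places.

4.37

Row totals: 52, 90. Column totals: 48, 53, 41. Grand total N = 142.
Expected counts (row total × column total / N):
  Dog, Infectious: 52×48/142 = 17.577
  Dog, Chronic: 52×53/142 = 19.408
  Dog, Injury: 52×41/142 = 15.014
  Cat, Infectious: 90×48/142 = 30.423
  Cat, Chronic: 90×53/142 = 33.592
  Cat, Injury: 90×41/142 = 25.986
Contributions (O − E)²/E:
  (18 − 17.577)²/17.577 = 0.0102
  (24 − 19.408)²/19.408 = 1.0865
  (10 − 15.014)²/15.014 = 1.6745
  (30 − 30.423)²/30.423 = 0.0059
  (29 − 33.592)²/33.592 = 0.6277
  (31 − 25.986)²/25.986 = 0.9675
χ² = 0.0102 + 1.0865 + 1.6745 + 0.0059 + 0.6277 + 0.9675 = 4.37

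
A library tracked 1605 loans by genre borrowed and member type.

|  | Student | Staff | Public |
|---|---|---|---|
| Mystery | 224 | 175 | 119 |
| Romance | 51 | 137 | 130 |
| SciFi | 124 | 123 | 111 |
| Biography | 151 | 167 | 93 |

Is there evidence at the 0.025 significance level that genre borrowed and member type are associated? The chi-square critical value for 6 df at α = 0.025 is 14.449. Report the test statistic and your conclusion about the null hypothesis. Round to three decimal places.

Row totals: 518, 318, 358, 411. Column totals: 550, 602, 453. Grand total N = 1605.
Expected counts (row total × column total / N):
  Mystery, Student: 518×550/1605 = 177.50779
  Mystery, Staff: 518×602/1605 = 194.29034
  Mystery, Public: 518×453/1605 = 146.20187
  Romance, Student: 318×550/1605 = 108.97196
  Romance, Staff: 318×602/1605 = 119.27477
  Romance, Public: 318×453/1605 = 89.75327
  SciFi, Student: 358×550/1605 = 122.67913
  SciFi, Staff: 358×602/1605 = 134.27788
  SciFi, Public: 358×453/1605 = 101.04299
  Biography, Student: 411×550/1605 = 140.84112
  Biography, Staff: 411×602/1605 = 154.15701
  Biography, Public: 411×453/1605 = 116.00187
Contributions (O − E)²/E:
  (224 − 177.50779)²/177.50779 = 12.1771
  (175 − 194.29034)²/194.29034 = 1.9153
  (119 − 146.20187)²/146.20187 = 5.0611
  (51 − 108.97196)²/108.97196 = 30.8405
  (137 − 119.27477)²/119.27477 = 2.6341
  (130 − 89.75327)²/89.75327 = 18.0472
  (124 − 122.67913)²/122.67913 = 0.0142
  (123 − 134.27788)²/134.27788 = 0.9472
  (111 − 101.04299)²/101.04299 = 0.9812
  (151 − 140.84112)²/140.84112 = 0.7328
  (167 − 154.15701)²/154.15701 = 1.0700
  (93 − 116.00187)²/116.00187 = 4.5610
χ² = 12.1771 + 1.9153 + 5.0611 + 30.8405 + 2.6341 + 18.0472 + 0.0142 + 0.9472 + 0.9812 + 0.7328 + 1.0700 + 4.5610 = 78.982
df = (4−1)(3−1) = 6. Since 78.982 > 14.449, reject the null hypothesis of independence at α = 0.025.

78.982; reject H₀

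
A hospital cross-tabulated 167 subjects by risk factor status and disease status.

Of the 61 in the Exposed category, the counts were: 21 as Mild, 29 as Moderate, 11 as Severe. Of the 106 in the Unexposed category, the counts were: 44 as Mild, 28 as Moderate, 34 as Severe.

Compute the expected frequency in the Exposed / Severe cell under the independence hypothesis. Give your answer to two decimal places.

Row total (Exposed) = 61; column total (Severe) = 45; grand total N = 167.
Expected count = (row total × column total) / N = 61 × 45 / 167 = 16.44.

16.44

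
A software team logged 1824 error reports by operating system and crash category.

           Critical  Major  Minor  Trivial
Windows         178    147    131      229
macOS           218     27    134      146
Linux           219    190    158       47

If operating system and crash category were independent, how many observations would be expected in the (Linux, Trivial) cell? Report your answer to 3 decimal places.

142.055

Row total (Linux) = 614; column total (Trivial) = 422; grand total N = 1824.
Expected count = (row total × column total) / N = 614 × 422 / 1824 = 142.055.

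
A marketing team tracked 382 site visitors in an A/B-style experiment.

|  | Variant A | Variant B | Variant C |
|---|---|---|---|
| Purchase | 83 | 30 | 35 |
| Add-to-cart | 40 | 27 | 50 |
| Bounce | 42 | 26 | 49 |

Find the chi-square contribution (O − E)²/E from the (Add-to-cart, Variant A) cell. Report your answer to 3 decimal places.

Row total (Add-to-cart) = 117; column total (Variant A) = 165; N = 382.
Expected count E = 117 × 165 / 382 = 50.5366.
Contribution = (O − E)²/E = (40 − 50.5366)² / 50.5366 = 2.197.

2.197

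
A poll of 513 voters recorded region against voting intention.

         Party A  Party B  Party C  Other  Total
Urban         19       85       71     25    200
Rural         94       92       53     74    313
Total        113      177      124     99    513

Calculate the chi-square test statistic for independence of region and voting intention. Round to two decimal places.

Grand total N = 513.
Expected counts (row total × column total / N):
  Urban, Party A: 200×113/513 = 44.0546
  Urban, Party B: 200×177/513 = 69.0058
  Urban, Party C: 200×124/513 = 48.3431
  Urban, Other: 200×99/513 = 38.5965
  Rural, Party A: 313×113/513 = 68.9454
  Rural, Party B: 313×177/513 = 107.9942
  Rural, Party C: 313×124/513 = 75.6569
  Rural, Other: 313×99/513 = 60.4035
Contributions (O − E)²/E:
  (19 − 44.0546)²/44.0546 = 14.2490
  (85 − 69.0058)²/69.0058 = 3.7071
  (71 − 48.3431)²/48.3431 = 10.6186
  (25 − 38.5965)²/38.5965 = 4.7897
  (94 − 68.9454)²/68.9454 = 9.1048
  (92 − 107.9942)²/107.9942 = 2.3688
  (53 − 75.6569)²/75.6569 = 6.7850
  (74 − 60.4035)²/60.4035 = 3.0605
χ² = 14.2490 + 3.7071 + 10.6186 + 4.7897 + 9.1048 + 2.3688 + 6.7850 + 3.0605 = 54.68

54.68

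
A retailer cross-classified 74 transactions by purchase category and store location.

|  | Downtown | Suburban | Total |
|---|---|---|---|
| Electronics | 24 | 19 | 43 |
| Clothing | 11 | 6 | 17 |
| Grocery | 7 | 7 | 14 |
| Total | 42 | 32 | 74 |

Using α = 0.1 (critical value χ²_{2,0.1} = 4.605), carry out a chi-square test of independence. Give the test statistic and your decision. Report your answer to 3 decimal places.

Grand total N = 74.
Expected counts (row total × column total / N):
  Electronics, Downtown: 43×42/74 = 24.4054
  Electronics, Suburban: 43×32/74 = 18.5946
  Clothing, Downtown: 17×42/74 = 9.6486
  Clothing, Suburban: 17×32/74 = 7.3514
  Grocery, Downtown: 14×42/74 = 7.9459
  Grocery, Suburban: 14×32/74 = 6.0541
Contributions (O − E)²/E:
  (24 − 24.4054)²/24.4054 = 0.0067
  (19 − 18.5946)²/18.5946 = 0.0088
  (11 − 9.6486)²/9.6486 = 0.1893
  (6 − 7.3514)²/7.3514 = 0.2484
  (7 − 7.9459)²/7.9459 = 0.1126
  (7 − 6.0541)²/6.0541 = 0.1478
χ² = 0.0067 + 0.0088 + 0.1893 + 0.2484 + 0.1126 + 0.1478 = 0.714
df = (3−1)(2−1) = 2. Since 0.714 < 4.605, fail to reject the null hypothesis of independence at α = 0.1.

0.714; fail to reject H₀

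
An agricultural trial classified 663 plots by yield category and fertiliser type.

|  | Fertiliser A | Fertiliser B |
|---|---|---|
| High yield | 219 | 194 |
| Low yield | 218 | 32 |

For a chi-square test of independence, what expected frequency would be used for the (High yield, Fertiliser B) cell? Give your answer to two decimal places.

140.78

Row total (High yield) = 413; column total (Fertiliser B) = 226; grand total N = 663.
Expected count = (row total × column total) / N = 413 × 226 / 663 = 140.78.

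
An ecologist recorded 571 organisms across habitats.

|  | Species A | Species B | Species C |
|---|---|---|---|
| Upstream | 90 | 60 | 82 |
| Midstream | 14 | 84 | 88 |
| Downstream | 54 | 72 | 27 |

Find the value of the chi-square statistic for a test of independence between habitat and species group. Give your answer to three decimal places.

Row totals: 232, 186, 153. Column totals: 158, 216, 197. Grand total N = 571.
Expected counts (row total × column total / N):
  Upstream, Species A: 232×158/571 = 64.1961
  Upstream, Species B: 232×216/571 = 87.7618
  Upstream, Species C: 232×197/571 = 80.0420
  Midstream, Species A: 186×158/571 = 51.4676
  Midstream, Species B: 186×216/571 = 70.3608
  Midstream, Species C: 186×197/571 = 64.1716
  Downstream, Species A: 153×158/571 = 42.3363
  Downstream, Species B: 153×216/571 = 57.8774
  Downstream, Species C: 153×197/571 = 52.7863
Contributions (O − E)²/E:
  (90 − 64.1961)²/64.1961 = 10.3720
  (60 − 87.7618)²/87.7618 = 8.7819
  (82 − 80.0420)²/80.0420 = 0.0479
  (14 − 51.4676)²/51.4676 = 27.2758
  (84 − 70.3608)²/70.3608 = 2.6439
  (88 − 64.1716)²/64.1716 = 8.8480
  (54 − 42.3363)²/42.3363 = 3.2134
  (72 − 57.8774)²/57.8774 = 3.4460
  (27 − 52.7863)²/52.7863 = 12.5967
χ² = 10.3720 + 8.7819 + 0.0479 + 27.2758 + 2.6439 + 8.8480 + 3.2134 + 3.4460 + 12.5967 = 77.226

77.226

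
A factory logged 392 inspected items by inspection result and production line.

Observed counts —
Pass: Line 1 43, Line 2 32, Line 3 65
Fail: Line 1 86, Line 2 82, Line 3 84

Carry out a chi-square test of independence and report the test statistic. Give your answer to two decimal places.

7.28

Row totals: 140, 252. Column totals: 129, 114, 149. Grand total N = 392.
Expected counts (row total × column total / N):
  Pass, Line 1: 140×129/392 = 46.071
  Pass, Line 2: 140×114/392 = 40.714
  Pass, Line 3: 140×149/392 = 53.214
  Fail, Line 1: 252×129/392 = 82.929
  Fail, Line 2: 252×114/392 = 73.286
  Fail, Line 3: 252×149/392 = 95.786
Contributions (O − E)²/E:
  (43 − 46.071)²/46.071 = 0.2047
  (32 − 40.714)²/40.714 = 1.8651
  (65 − 53.214)²/53.214 = 2.6104
  (86 − 82.929)²/82.929 = 0.1137
  (82 − 73.286)²/73.286 = 1.0361
  (84 − 95.786)²/95.786 = 1.4502
χ² = 0.2047 + 1.8651 + 2.6104 + 0.1137 + 1.0361 + 1.4502 = 7.28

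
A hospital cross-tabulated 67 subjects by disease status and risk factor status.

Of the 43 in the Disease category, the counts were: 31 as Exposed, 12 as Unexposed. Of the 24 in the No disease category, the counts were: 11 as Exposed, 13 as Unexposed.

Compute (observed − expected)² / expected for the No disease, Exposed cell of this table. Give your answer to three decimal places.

1.087

Row total (No disease) = 24; column total (Exposed) = 42; N = 67.
Expected count E = 24 × 42 / 67 = 15.0448.
Contribution = (O − E)²/E = (11 − 15.0448)² / 15.0448 = 1.087.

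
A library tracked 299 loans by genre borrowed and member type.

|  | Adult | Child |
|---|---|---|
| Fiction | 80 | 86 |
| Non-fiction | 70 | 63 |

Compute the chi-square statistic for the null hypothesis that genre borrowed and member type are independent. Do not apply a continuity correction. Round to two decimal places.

Row totals: 166, 133. Column totals: 150, 149. Grand total N = 299.
Expected counts (row total × column total / N):
  Fiction, Adult: 166×150/299 = 83.278
  Fiction, Child: 166×149/299 = 82.722
  Non-fiction, Adult: 133×150/299 = 66.722
  Non-fiction, Child: 133×149/299 = 66.278
Contributions (O − E)²/E:
  (80 − 83.278)²/83.278 = 0.1290
  (86 − 82.722)²/82.722 = 0.1299
  (70 − 66.722)²/66.722 = 0.1610
  (63 − 66.278)²/66.278 = 0.1621
χ² = 0.1290 + 0.1299 + 0.1610 + 0.1621 = 0.58

0.58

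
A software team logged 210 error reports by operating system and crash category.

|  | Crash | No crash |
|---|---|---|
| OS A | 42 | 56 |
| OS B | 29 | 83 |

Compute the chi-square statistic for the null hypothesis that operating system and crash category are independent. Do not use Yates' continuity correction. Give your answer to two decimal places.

6.72

Row totals: 98, 112. Column totals: 71, 139. Grand total N = 210.
Expected counts (row total × column total / N):
  OS A, Crash: 98×71/210 = 33.133
  OS A, No crash: 98×139/210 = 64.867
  OS B, Crash: 112×71/210 = 37.867
  OS B, No crash: 112×139/210 = 74.133
Contributions (O − E)²/E:
  (42 − 33.133)²/33.133 = 2.3730
  (56 − 64.867)²/64.867 = 1.2121
  (29 − 37.867)²/37.867 = 2.0763
  (83 − 74.133)²/74.133 = 1.0606
χ² = 2.3730 + 1.2121 + 2.0763 + 1.0606 = 6.72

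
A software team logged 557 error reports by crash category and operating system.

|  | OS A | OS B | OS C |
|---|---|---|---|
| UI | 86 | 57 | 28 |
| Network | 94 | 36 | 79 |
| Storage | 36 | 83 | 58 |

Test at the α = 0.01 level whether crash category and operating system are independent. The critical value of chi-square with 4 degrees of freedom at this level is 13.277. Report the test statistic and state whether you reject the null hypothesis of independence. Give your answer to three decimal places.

Row totals: 171, 209, 177. Column totals: 216, 176, 165. Grand total N = 557.
Expected counts (row total × column total / N):
  UI, OS A: 171×216/557 = 66.3124
  UI, OS B: 171×176/557 = 54.0323
  UI, OS C: 171×165/557 = 50.6553
  Network, OS A: 209×216/557 = 81.0485
  Network, OS B: 209×176/557 = 66.0395
  Network, OS C: 209×165/557 = 61.9120
  Storage, OS A: 177×216/557 = 68.6391
  Storage, OS B: 177×176/557 = 55.9282
  Storage, OS C: 177×165/557 = 52.4327
Contributions (O − E)²/E:
  (86 − 66.3124)²/66.3124 = 5.8451
  (57 − 54.0323)²/54.0323 = 0.1630
  (28 − 50.6553)²/50.6553 = 10.1325
  (94 − 81.0485)²/81.0485 = 2.0696
  (36 − 66.0395)²/66.0395 = 13.6641
  (79 − 61.9120)²/61.9120 = 4.7164
  (36 − 68.6391)²/68.6391 = 15.5205
  (83 − 55.9282)²/55.9282 = 13.1040
  (58 − 52.4327)²/52.4327 = 0.5911
χ² = 5.8451 + 0.1630 + 10.1325 + 2.0696 + 13.6641 + 4.7164 + 15.5205 + 13.1040 + 0.5911 = 65.806
df = (3−1)(3−1) = 4. Since 65.806 > 13.277, reject the null hypothesis of independence at α = 0.01.

65.806; reject H₀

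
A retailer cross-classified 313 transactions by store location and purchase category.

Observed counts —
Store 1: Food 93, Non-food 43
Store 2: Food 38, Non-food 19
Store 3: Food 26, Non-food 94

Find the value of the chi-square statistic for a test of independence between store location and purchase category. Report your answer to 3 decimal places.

63.246

Row totals: 136, 57, 120. Column totals: 157, 156. Grand total N = 313.
Expected counts (row total × column total / N):
  Store 1, Food: 136×157/313 = 68.2173
  Store 1, Non-food: 136×156/313 = 67.7827
  Store 2, Food: 57×157/313 = 28.5911
  Store 2, Non-food: 57×156/313 = 28.4089
  Store 3, Food: 120×157/313 = 60.1917
  Store 3, Non-food: 120×156/313 = 59.8083
Contributions (O − E)²/E:
  (93 − 68.2173)²/68.2173 = 9.0033
  (43 − 67.7827)²/67.7827 = 9.0610
  (38 − 28.5911)²/28.5911 = 3.0963
  (19 − 28.4089)²/28.4089 = 3.1162
  (26 − 60.1917)²/60.1917 = 19.4225
  (94 − 59.8083)²/59.8083 = 19.5470
χ² = 9.0033 + 9.0610 + 3.0963 + 3.1162 + 19.4225 + 19.5470 = 63.246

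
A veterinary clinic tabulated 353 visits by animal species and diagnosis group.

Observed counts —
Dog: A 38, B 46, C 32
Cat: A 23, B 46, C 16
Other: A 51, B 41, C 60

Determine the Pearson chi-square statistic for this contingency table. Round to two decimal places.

19.73

Row totals: 116, 85, 152. Column totals: 112, 133, 108. Grand total N = 353.
Expected counts (row total × column total / N):
  Dog, A: 116×112/353 = 36.805
  Dog, B: 116×133/353 = 43.705
  Dog, C: 116×108/353 = 35.490
  Cat, A: 85×112/353 = 26.969
  Cat, B: 85×133/353 = 32.025
  Cat, C: 85×108/353 = 26.006
  Other, A: 152×112/353 = 48.227
  Other, B: 152×133/353 = 57.269
  Other, C: 152×108/353 = 46.504
Contributions (O − E)²/E:
  (38 − 36.805)²/36.805 = 0.0388
  (46 − 43.705)²/43.705 = 0.1205
  (32 − 35.490)²/35.490 = 0.3432
  (23 − 26.969)²/26.969 = 0.5841
  (46 − 32.025)²/32.025 = 6.0984
  (16 − 26.006)²/26.006 = 3.8499
  (51 − 48.227)²/48.227 = 0.1594
  (41 − 57.269)²/57.269 = 4.6217
  (60 − 46.504)²/46.504 = 3.9167
χ² = 0.0388 + 0.1205 + 0.3432 + 0.5841 + 6.0984 + 3.8499 + 0.1594 + 4.6217 + 3.9167 = 19.73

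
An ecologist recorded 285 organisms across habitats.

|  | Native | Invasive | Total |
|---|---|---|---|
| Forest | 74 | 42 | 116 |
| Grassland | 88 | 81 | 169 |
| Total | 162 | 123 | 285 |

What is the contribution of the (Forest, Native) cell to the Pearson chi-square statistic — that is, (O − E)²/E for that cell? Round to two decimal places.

0.99

Row total (Forest) = 116; column total (Native) = 162; N = 285.
Expected count E = 116 × 162 / 285 = 65.937.
Contribution = (O − E)²/E = (74 − 65.937)² / 65.937 = 0.99.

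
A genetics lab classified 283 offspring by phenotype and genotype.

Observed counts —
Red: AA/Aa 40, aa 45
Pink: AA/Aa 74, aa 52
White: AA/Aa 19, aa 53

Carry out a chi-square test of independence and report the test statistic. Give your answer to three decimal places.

19.239

Row totals: 85, 126, 72. Column totals: 133, 150. Grand total N = 283.
Expected counts (row total × column total / N):
  Red, AA/Aa: 85×133/283 = 39.9470
  Red, aa: 85×150/283 = 45.0530
  Pink, AA/Aa: 126×133/283 = 59.2155
  Pink, aa: 126×150/283 = 66.7845
  White, AA/Aa: 72×133/283 = 33.8375
  White, aa: 72×150/283 = 38.1625
Contributions (O − E)²/E:
  (40 − 39.9470)²/39.9470 = 0.0001
  (45 − 45.0530)²/45.0530 = 0.0001
  (74 − 59.2155)²/59.2155 = 3.6913
  (52 − 66.7845)²/66.7845 = 3.2729
  (19 − 33.8375)²/33.8375 = 6.5061
  (53 − 38.1625)²/38.1625 = 5.7688
χ² = 0.0001 + 0.0001 + 3.6913 + 3.2729 + 6.5061 + 5.7688 = 19.239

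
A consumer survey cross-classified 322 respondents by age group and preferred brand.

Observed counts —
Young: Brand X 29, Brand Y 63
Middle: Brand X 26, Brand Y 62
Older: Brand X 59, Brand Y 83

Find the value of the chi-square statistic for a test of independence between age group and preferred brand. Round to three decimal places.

4.272

Row totals: 92, 88, 142. Column totals: 114, 208. Grand total N = 322.
Expected counts (row total × column total / N):
  Young, Brand X: 92×114/322 = 32.5714
  Young, Brand Y: 92×208/322 = 59.4286
  Middle, Brand X: 88×114/322 = 31.1553
  Middle, Brand Y: 88×208/322 = 56.8447
  Older, Brand X: 142×114/322 = 50.2733
  Older, Brand Y: 142×208/322 = 91.7267
Contributions (O − E)²/E:
  (29 − 32.5714)²/32.5714 = 0.3916
  (63 − 59.4286)²/59.4286 = 0.2146
  (26 − 31.1553)²/31.1553 = 0.8531
  (62 − 56.8447)²/56.8447 = 0.4675
  (59 − 50.2733)²/50.2733 = 1.5148
  (83 − 91.7267)²/91.7267 = 0.8302
χ² = 0.3916 + 0.2146 + 0.8531 + 0.4675 + 1.5148 + 0.8302 = 4.272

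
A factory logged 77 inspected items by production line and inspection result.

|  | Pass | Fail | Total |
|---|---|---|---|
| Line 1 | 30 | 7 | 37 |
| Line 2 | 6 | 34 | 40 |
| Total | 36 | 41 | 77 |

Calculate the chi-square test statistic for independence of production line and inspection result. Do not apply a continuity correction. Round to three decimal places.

33.715

Grand total N = 77.
Expected counts (row total × column total / N):
  Line 1, Pass: 37×36/77 = 17.2987
  Line 1, Fail: 37×41/77 = 19.7013
  Line 2, Pass: 40×36/77 = 18.7013
  Line 2, Fail: 40×41/77 = 21.2987
Contributions (O − E)²/E:
  (30 − 17.2987)²/17.2987 = 9.3257
  (7 − 19.7013)²/19.7013 = 8.1884
  (6 − 18.7013)²/18.7013 = 8.6263
  (34 − 21.2987)²/21.2987 = 7.5743
χ² = 9.3257 + 8.1884 + 8.6263 + 7.5743 = 33.715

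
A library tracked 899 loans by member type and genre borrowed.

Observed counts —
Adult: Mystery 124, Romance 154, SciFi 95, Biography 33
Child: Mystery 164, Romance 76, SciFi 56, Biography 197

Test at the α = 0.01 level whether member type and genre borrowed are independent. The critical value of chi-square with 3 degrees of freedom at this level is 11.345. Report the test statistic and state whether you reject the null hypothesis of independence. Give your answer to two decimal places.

Row totals: 406, 493. Column totals: 288, 230, 151, 230. Grand total N = 899.
Expected counts (row total × column total / N):
  Adult, Mystery: 406×288/899 = 130.065
  Adult, Romance: 406×230/899 = 103.871
  Adult, SciFi: 406×151/899 = 68.194
  Adult, Biography: 406×230/899 = 103.871
  Child, Mystery: 493×288/899 = 157.935
  Child, Romance: 493×230/899 = 126.129
  Child, SciFi: 493×151/899 = 82.806
  Child, Biography: 493×230/899 = 126.129
Contributions (O − E)²/E:
  (124 − 130.065)²/130.065 = 0.2828
  (154 − 103.871)²/103.871 = 24.1927
  (95 − 68.194)²/68.194 = 10.5370
  (33 − 103.871)²/103.871 = 48.3552
  (164 − 157.935)²/157.935 = 0.2329
  (76 − 126.129)²/126.129 = 19.9234
  (56 − 82.806)²/82.806 = 8.6777
  (197 − 126.129)²/126.129 = 39.8219
χ² = 0.2828 + 24.1927 + 10.5370 + 48.3552 + 0.2329 + 19.9234 + 8.6777 + 39.8219 = 152.02
df = (2−1)(4−1) = 3. Since 152.02 > 11.345, reject the null hypothesis of independence at α = 0.01.

152.02; reject H₀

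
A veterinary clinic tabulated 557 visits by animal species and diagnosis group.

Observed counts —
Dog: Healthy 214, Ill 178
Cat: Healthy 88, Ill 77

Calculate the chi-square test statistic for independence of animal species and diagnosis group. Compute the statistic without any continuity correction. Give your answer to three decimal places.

0.074

Row totals: 392, 165. Column totals: 302, 255. Grand total N = 557.
Expected counts (row total × column total / N):
  Dog, Healthy: 392×302/557 = 212.5386
  Dog, Ill: 392×255/557 = 179.4614
  Cat, Healthy: 165×302/557 = 89.4614
  Cat, Ill: 165×255/557 = 75.5386
Contributions (O − E)²/E:
  (214 − 212.5386)²/212.5386 = 0.0100
  (178 − 179.4614)²/179.4614 = 0.0119
  (88 − 89.4614)²/89.4614 = 0.0239
  (77 − 75.5386)²/75.5386 = 0.0283
χ² = 0.0100 + 0.0119 + 0.0239 + 0.0283 = 0.074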